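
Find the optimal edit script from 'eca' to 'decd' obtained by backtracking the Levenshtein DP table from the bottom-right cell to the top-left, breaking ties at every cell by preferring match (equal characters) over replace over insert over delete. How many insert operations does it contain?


Edit distance = 2. Backtracking from cell (3, 4) with preference match > replace > insert > delete,
then listing the resulting alignment 'eca' -> 'decd' left to right:
  Step 1: insert 'd' [insertion #1]
  Step 2: keep 'e'
  Step 3: keep 'c'
  Step 4: replace a->d
Total insertions: 1

1


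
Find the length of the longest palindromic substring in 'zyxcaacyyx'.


Scanning 'zyxcaacyyx' for palindromic substrings.
Substring at positions 3-6: 'caac'.
Check: reverse('caac') = 'caac' -> palindrome confirmed.
Neighbouring characters ('x' / 'y') break symmetry, so it cannot extend further.
No longer palindromic substring exists; longest length = 4

4


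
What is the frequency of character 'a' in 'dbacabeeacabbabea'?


Scanning 'dbacabeeacabbabea' for 'a':
  Position 2: 'a' -> MATCH (count: 1)
  Position 4: 'a' -> MATCH (count: 2)
  Position 8: 'a' -> MATCH (count: 3)
  Position 10: 'a' -> MATCH (count: 4)
  Position 13: 'a' -> MATCH (count: 5)
  Position 16: 'a' -> MATCH (count: 6)
Total occurrences of 'a': 6

6


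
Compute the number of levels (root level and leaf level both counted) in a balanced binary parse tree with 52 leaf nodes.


In a balanced binary tree with n leaves the deepest leaf is ceil(log2(n)) edges below the root,
so counting node levels inclusive of root and leaves gives ceil(log2(n)) + 1 levels.
log2(52) = 5.7004
ceil(5.7004) = 6
levels = 6 + 1 = 7

7


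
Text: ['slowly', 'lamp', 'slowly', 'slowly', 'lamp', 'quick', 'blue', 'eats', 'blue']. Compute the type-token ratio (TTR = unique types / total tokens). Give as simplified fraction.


Tokens: 9
Unique types: ('blue', 'eats', 'lamp', 'quick', 'slowly') = 5
TTR = 5/9
Already in lowest terms.

5/9


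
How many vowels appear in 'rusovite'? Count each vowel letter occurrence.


Scanning each character of 'rusovite':
  Position 1: 'r' -> consonant (running count: 0)
  Position 2: 'u' -> vowel (running count: 1)
  Position 3: 's' -> consonant (running count: 1)
  Position 4: 'o' -> vowel (running count: 2)
  Position 5: 'v' -> consonant (running count: 2)
  Position 6: 'i' -> vowel (running count: 3)
  Position 7: 't' -> consonant (running count: 3)
  Position 8: 'e' -> vowel (running count: 4)
Total vowels: 4

4


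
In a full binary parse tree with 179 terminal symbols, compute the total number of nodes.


Leaf nodes (terminals): 179
Internal nodes = n - 1 = 179 - 1 = 178
Total = leaves + internal = 179 + 178 = 357

357


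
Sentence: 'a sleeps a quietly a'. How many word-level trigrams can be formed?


Word trigrams from [5] words:
  Trigram 1: (a sleeps a)
  Trigram 2: (sleeps a quietly)
  Trigram 3: (a quietly a)
Total word trigrams: 5 - 2 = 3

3


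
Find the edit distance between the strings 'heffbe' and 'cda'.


Building DP table for s1='heffbe' (len 6) and s2='cda' (len 3):
       c  d  a
    0  1  2  3
  h 1  1  2  3
  e 2  2  2  3
  f 3  3  3  3
  f 4  4  4  4
  b 5  5  5  5
  e 6  6  6  6
Edit distance = dp[6][3] = 6

6


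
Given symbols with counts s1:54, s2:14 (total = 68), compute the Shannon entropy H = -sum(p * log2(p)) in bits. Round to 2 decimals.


Computing entropy H = -sum(p_i * log2(p_i)):
  s1: p = 54/68 = 0.7941, -p*log2(p) = 0.2641
  s2: p = 14/68 = 0.2059, -p*log2(p) = 0.4694
H = sum of terms = 0.7335
Rounded to 2 decimals: 0.73

0.73


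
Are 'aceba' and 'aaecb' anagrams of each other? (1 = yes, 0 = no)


Sort characters of 'aceba': 'aabce'
Sort characters of 'aaecb': 'aabce'
Sorted forms match -> they ARE anagrams
Result: 1

1


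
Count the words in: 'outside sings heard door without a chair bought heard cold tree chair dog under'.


Counting words by splitting on spaces:
  Word 1: 'outside'
  Word 2: 'sings'
  Word 3: 'heard'
  Word 4: 'door'
  Word 5: 'without'
  Word 6: 'a'
  Word 7: 'chair'
  Word 8: 'bought'
  Word 9: 'heard'
  Word 10: 'cold'
  Word 11: 'tree'
  Word 12: 'chair'
  Word 13: 'dog'
  Word 14: 'under'
Total words: 14

14


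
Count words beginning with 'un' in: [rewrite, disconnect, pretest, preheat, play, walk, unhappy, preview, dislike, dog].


Checking each word for prefix 'un':
  'rewrite' -> no (count: 0)
  'disconnect' -> no (count: 0)
  'pretest' -> no (count: 0)
  'preheat' -> no (count: 0)
  'play' -> no (count: 0)
  'walk' -> no (count: 0)
  'unhappy' -> YES, starts with 'un' (count: 1)
  'preview' -> no (count: 1)
  'dislike' -> no (count: 1)
  'dog' -> no (count: 1)
Total with prefix 'un': 1

1


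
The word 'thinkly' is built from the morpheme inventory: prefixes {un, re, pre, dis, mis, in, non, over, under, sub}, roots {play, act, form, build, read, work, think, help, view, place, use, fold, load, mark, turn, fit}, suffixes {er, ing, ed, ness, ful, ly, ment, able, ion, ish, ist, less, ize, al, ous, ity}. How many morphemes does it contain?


Segmenting 'thinkly' against the inventory:
  'think' -> root (morpheme 1)
  'ly' -> suffix (morpheme 2)
Total morphemes: 2

2


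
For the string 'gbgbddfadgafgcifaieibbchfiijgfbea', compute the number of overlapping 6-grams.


String 'gbgbddfadgafgcifaieibbchfiijgfbea' has length L = 33.
Number of overlapping n-grams = L - n + 1
Substituting: 33 - 6 + 1 = 28

28


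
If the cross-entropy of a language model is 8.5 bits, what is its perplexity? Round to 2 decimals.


Perplexity formula: PP = 2^H
H = 8.5
PP = 2^8.5
Decompose: 2^8.5 = 2^8 * 2^0.5 = 2^8 * sqrt(2)
2^8 = 256, sqrt(2) ~ 1.4142136
PP ~ 256 * 1.4142136 = 362.0386816
Rounded to 2 decimals: 362.04

362.04


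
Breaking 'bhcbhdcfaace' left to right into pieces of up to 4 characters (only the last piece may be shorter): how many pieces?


'bhcbhdcfaace' has 12 characters.
Chunking with max size 4:
  Chunk 1: 'bhcb' (positions 0-3)
  Chunk 2: 'hdcf' (positions 4-7)
  Chunk 3: 'aace' (positions 8-11)
Total chunks: ceil(12 / 4) = 3

3


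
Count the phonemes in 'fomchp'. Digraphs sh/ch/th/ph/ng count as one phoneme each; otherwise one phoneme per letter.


Parsing 'fomchp' greedily, digraphs first:
  'f' -> consonant phoneme (phonemes so far: 1)
  'o' -> vowel phoneme (phonemes so far: 2)
  'm' -> consonant phoneme (phonemes so far: 3)
  'ch' -> digraph (1 consonant phoneme) (phonemes so far: 4)
  'p' -> consonant phoneme (phonemes so far: 5)
Total phonemes: 5

5


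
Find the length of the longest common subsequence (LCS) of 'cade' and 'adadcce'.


DP table for LCS of 'cade' and 'adadcce':
       a  d  a  d  c  c  e
    0  0  0  0  0  0  0  0
  c 0  0  0  0  0  1  1  1
  a 0  1  1  1  1  1  1  1
  d 0  1  2  2  2  2  2  2
  e 0  1  2  2  2  2  2  3
LCS: 'ade'
LCS length = 3

3


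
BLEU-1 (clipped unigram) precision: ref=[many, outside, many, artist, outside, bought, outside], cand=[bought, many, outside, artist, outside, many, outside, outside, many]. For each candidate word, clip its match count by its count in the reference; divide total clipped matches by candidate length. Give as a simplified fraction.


Reference word counts: {'artist': 1, 'bought': 1, 'many': 2, 'outside': 3}
Checking each candidate word (with clipping):
  'bought' -> in reference (ref count 1, used 1/1) -> match (matches: 1)
  'many' -> in reference (ref count 2, used 1/2) -> match (matches: 2)
  'outside' -> in reference (ref count 3, used 1/3) -> match (matches: 3)
  'artist' -> in reference (ref count 1, used 1/1) -> match (matches: 4)
  'outside' -> in reference (ref count 3, used 2/3) -> match (matches: 5)
  'many' -> in reference (ref count 2, used 2/2) -> match (matches: 6)
  'outside' -> in reference (ref count 3, used 3/3) -> match (matches: 7)
  'outside' -> ref count 3 already used up (3/3) -> clipped, no match (matches: 7)
  'many' -> ref count 2 already used up (2/2) -> clipped, no match (matches: 7)
Clipped matches: 7, Candidate length: 9
Precision = 7/9

7/9


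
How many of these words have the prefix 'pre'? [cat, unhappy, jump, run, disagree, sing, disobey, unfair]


Checking each word for prefix 'pre':
  'cat' -> no (count: 0)
  'unhappy' -> no (count: 0)
  'jump' -> no (count: 0)
  'run' -> no (count: 0)
  'disagree' -> no (count: 0)
  'sing' -> no (count: 0)
  'disobey' -> no (count: 0)
  'unfair' -> no (count: 0)
Total with prefix 'pre': 0

0


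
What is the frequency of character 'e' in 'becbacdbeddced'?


Scanning 'becbacdbeddced' for 'e':
  Position 1: 'e' -> MATCH (count: 1)
  Position 8: 'e' -> MATCH (count: 2)
  Position 12: 'e' -> MATCH (count: 3)
Total occurrences of 'e': 3

3


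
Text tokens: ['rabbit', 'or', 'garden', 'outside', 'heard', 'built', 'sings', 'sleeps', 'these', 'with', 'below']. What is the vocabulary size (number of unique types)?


Listing all tokens and tracking unique types:
  Token 1: 'rabbit' -> NEW (unique so far: 1)
  Token 2: 'or' -> NEW (unique so far: 2)
  Token 3: 'garden' -> NEW (unique so far: 3)
  Token 4: 'outside' -> NEW (unique so far: 4)
  Token 5: 'heard' -> NEW (unique so far: 5)
  Token 6: 'built' -> NEW (unique so far: 6)
  Token 7: 'sings' -> NEW (unique so far: 7)
  Token 8: 'sleeps' -> NEW (unique so far: 8)
  Token 9: 'these' -> NEW (unique so far: 9)
  Token 10: 'with' -> NEW (unique so far: 10)
  Token 11: 'below' -> NEW (unique so far: 11)
Unique types: ('below', 'built', 'garden', 'heard', 'or', 'outside', 'rabbit', 'sings', 'sleeps', 'these', 'with')
Vocabulary size: 11

11


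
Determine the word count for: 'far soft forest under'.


Counting words by splitting on spaces:
  Word 1: 'far'
  Word 2: 'soft'
  Word 3: 'forest'
  Word 4: 'under'
Total words: 4

4


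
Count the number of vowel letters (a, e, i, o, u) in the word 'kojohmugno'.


Scanning each character of 'kojohmugno':
  Position 1: 'k' -> consonant (running count: 0)
  Position 2: 'o' -> vowel (running count: 1)
  Position 3: 'j' -> consonant (running count: 1)
  Position 4: 'o' -> vowel (running count: 2)
  Position 5: 'h' -> consonant (running count: 2)
  Position 6: 'm' -> consonant (running count: 2)
  Position 7: 'u' -> vowel (running count: 3)
  Position 8: 'g' -> consonant (running count: 3)
  Position 9: 'n' -> consonant (running count: 3)
  Position 10: 'o' -> vowel (running count: 4)
Total vowels: 4

4


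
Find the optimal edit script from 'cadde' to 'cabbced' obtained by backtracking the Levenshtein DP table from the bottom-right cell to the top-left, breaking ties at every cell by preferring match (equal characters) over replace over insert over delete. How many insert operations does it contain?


Edit distance = 4. Backtracking from cell (5, 7) with preference match > replace > insert > delete,
then listing the resulting alignment 'cadde' -> 'cabbced' left to right:
  Step 1: keep 'c'
  Step 2: keep 'a'
  Step 3: insert 'b' [insertion #1]
  Step 4: replace d->b
  Step 5: replace d->c
  Step 6: keep 'e'
  Step 7: insert 'd' [insertion #2]
Total insertions: 2

2


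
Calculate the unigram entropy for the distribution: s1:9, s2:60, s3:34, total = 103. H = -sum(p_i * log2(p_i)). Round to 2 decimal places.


Computing entropy H = -sum(p_i * log2(p_i)):
  s1: p = 9/103 = 0.0874, -p*log2(p) = 0.3073
  s2: p = 60/103 = 0.5825, -p*log2(p) = 0.4541
  s3: p = 34/103 = 0.3301, -p*log2(p) = 0.5278
H = sum of terms = 1.2892
Rounded to 2 decimals: 1.29

1.29


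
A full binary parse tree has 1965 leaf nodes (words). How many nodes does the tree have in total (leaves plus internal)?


Leaf nodes (terminals): 1965
Internal nodes = n - 1 = 1965 - 1 = 1964
Total = leaves + internal = 1965 + 1964 = 3929

3929


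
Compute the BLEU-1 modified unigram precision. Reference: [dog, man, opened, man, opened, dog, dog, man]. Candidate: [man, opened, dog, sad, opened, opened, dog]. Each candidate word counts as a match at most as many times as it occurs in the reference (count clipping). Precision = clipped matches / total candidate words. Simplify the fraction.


Reference word counts: {'dog': 3, 'man': 3, 'opened': 2}
Checking each candidate word (with clipping):
  'man' -> in reference (ref count 3, used 1/3) -> match (matches: 1)
  'opened' -> in reference (ref count 2, used 1/2) -> match (matches: 2)
  'dog' -> in reference (ref count 3, used 1/3) -> match (matches: 3)
  'sad' -> not in reference -> no match (matches: 3)
  'opened' -> in reference (ref count 2, used 2/2) -> match (matches: 4)
  'opened' -> ref count 2 already used up (2/2) -> clipped, no match (matches: 4)
  'dog' -> in reference (ref count 3, used 2/3) -> match (matches: 5)
Clipped matches: 5, Candidate length: 7
Precision = 5/7

5/7


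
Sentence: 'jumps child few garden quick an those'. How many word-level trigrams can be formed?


Word trigrams from [7] words:
  Trigram 1: (jumps child few)
  Trigram 2: (child few garden)
  Trigram 3: (few garden quick)
  Trigram 4: (garden quick an)
  Trigram 5: (quick an those)
Total word trigrams: 7 - 2 = 5

5


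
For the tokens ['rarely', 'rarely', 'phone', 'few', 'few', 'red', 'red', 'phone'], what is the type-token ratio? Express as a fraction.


Tokens: 8
Unique types: ('few', 'phone', 'rarely', 'red') = 4
TTR = 4/8
Simplify: divide both by 4 -> 1/2
TTR = 1/2

1/2


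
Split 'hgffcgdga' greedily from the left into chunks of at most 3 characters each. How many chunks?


'hgffcgdga' has 9 characters.
Chunking with max size 3:
  Chunk 1: 'hgf' (positions 0-2)
  Chunk 2: 'fcg' (positions 3-5)
  Chunk 3: 'dga' (positions 6-8)
Total chunks: ceil(9 / 3) = 3

3


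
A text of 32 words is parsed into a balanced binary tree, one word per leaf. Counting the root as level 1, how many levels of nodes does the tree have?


In a balanced binary tree with n leaves the deepest leaf is ceil(log2(n)) edges below the root,
so counting node levels inclusive of root and leaves gives ceil(log2(n)) + 1 levels.
log2(32) = 5.0000
ceil(5.0000) = 5
levels = 5 + 1 = 6

6


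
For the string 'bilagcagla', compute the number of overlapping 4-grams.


String 'bilagcagla' has length L = 10.
Number of overlapping n-grams = L - n + 1
Substituting: 10 - 4 + 1 = 7

7


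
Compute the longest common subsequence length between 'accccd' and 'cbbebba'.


DP table for LCS of 'accccd' and 'cbbebba':
       c  b  b  e  b  b  a
    0  0  0  0  0  0  0  0
  a 0  0  0  0  0  0  0  1
  c 0  1  1  1  1  1  1  1
  c 0  1  1  1  1  1  1  1
  c 0  1  1  1  1  1  1  1
  c 0  1  1  1  1  1  1  1
  d 0  1  1  1  1  1  1  1
LCS: 'a'
LCS length = 1

1


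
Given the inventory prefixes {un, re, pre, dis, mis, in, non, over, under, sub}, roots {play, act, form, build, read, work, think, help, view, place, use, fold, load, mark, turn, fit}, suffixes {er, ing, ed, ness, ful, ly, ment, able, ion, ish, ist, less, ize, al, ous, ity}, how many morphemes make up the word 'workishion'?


Segmenting 'workishion' against the inventory:
  'work' -> root (morpheme 1)
  'ish' -> suffix (morpheme 2)
  'ion' -> suffix (morpheme 3)
Total morphemes: 3

3


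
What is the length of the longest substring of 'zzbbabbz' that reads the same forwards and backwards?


Scanning 'zzbbabbz' for palindromic substrings.
Substring at positions 1-7: 'zbbabbz'.
Check: reverse('zbbabbz') = 'zbbabbz' -> palindrome confirmed.
Neighbouring characters ('z' / '-') break symmetry, so it cannot extend further.
No longer palindromic substring exists; longest length = 7

7


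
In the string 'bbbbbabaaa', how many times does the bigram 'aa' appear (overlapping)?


Scanning 'bbbbbabaaa' for bigram 'aa':
  Position 0: 'bb' -> no
  Position 1: 'bb' -> no
  Position 2: 'bb' -> no
  Position 3: 'bb' -> no
  Position 4: 'ba' -> no
  Position 5: 'ab' -> no
  Position 6: 'ba' -> no
  Position 7: 'aa' -> MATCH
  Position 8: 'aa' -> MATCH
Total matches: 2

2


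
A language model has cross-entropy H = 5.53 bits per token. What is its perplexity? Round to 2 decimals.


Perplexity formula: PP = 2^H
H = 5.53
PP = 2^5.53
Decompose: 2^5.53 = 2^5 * 2^0.53
2^5 = 32, 2^0.53 ~ 1.4439292
PP ~ 32 * 1.4439292 = 46.2057344
Rounded to 2 decimals: 46.21

46.21


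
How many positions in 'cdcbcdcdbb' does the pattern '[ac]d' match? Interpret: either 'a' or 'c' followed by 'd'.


Pattern: [ac]d means either 'a' or 'c' followed by 'd'.
Scanning 'cdcbcdcdbb' position-by-position:
  Pos 0: window 'cd' -> MATCH
  Pos 1: window 'dc' -> no
  Pos 2: window 'cb' -> no
  Pos 3: window 'bc' -> no
  Pos 4: window 'cd' -> MATCH
  Pos 5: window 'dc' -> no
  Pos 6: window 'cd' -> MATCH
  Pos 7: window 'db' -> no
  Pos 8: window 'bb' -> no
  Pos 9: window 'b' -> no
Total matches: 3

3


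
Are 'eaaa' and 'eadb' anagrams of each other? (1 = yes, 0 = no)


Sort characters of 'eaaa': 'aaae'
Sort characters of 'eadb': 'abde'
Sorted forms differ -> they are NOT anagrams
Result: 0

0


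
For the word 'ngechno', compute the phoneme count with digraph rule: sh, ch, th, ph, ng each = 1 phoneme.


Parsing 'ngechno' greedily, digraphs first:
  'ng' -> digraph (1 consonant phoneme) (phonemes so far: 1)
  'e' -> vowel phoneme (phonemes so far: 2)
  'ch' -> digraph (1 consonant phoneme) (phonemes so far: 3)
  'n' -> consonant phoneme (phonemes so far: 4)
  'o' -> vowel phoneme (phonemes so far: 5)
Total phonemes: 5

5


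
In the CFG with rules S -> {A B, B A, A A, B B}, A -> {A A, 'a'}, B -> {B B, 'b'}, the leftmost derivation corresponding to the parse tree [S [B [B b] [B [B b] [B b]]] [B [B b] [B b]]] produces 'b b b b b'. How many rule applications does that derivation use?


Every bracketed nonterminal node [X ...] in the tree is produced by exactly one rule application.
Reading the tree off as a leftmost derivation:
  Step 1: S  =>  B B   (applied S -> B B)
  Step 2: B B  =>  B B B   (applied B -> B B)
  Step 3: B B B  =>  b B B   (applied B -> b)
  Step 4: b B B  =>  b B B B   (applied B -> B B)
  Step 5: b B B B  =>  b b B B   (applied B -> b)
  Step 6: b b B B  =>  b b b B   (applied B -> b)
  Step 7: b b b B  =>  b b b B B   (applied B -> B B)
  Step 8: b b b B B  =>  b b b b B   (applied B -> b)
  Step 9: b b b b B  =>  b b b b b   (applied B -> b)
Final yield: b b b b b
Total rewrite steps: 9

9


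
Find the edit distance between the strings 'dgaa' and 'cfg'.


Building DP table for s1='dgaa' (len 4) and s2='cfg' (len 3):
       c  f  g
    0  1  2  3
  d 1  1  2  3
  g 2  2  2  2
  a 3  3  3  3
  a 4  4  4  4
Edit distance = dp[4][3] = 4

4


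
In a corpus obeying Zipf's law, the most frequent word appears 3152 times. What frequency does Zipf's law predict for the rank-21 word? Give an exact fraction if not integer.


Zipf's law: freq(rank) = f1 / rank
f1 = 3152, rank = 21
freq = 3152 / 21
GCD(3152, 21) = 1
Simplified: 3152/21

3152/21


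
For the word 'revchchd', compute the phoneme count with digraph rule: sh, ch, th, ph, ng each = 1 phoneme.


Parsing 'revchchd' greedily, digraphs first:
  'r' -> consonant phoneme (phonemes so far: 1)
  'e' -> vowel phoneme (phonemes so far: 2)
  'v' -> consonant phoneme (phonemes so far: 3)
  'ch' -> digraph (1 consonant phoneme) (phonemes so far: 4)
  'ch' -> digraph (1 consonant phoneme) (phonemes so far: 5)
  'd' -> consonant phoneme (phonemes so far: 6)
Total phonemes: 6

6


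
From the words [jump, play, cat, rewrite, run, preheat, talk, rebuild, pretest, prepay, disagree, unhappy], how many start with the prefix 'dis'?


Checking each word for prefix 'dis':
  'jump' -> no (count: 0)
  'play' -> no (count: 0)
  'cat' -> no (count: 0)
  'rewrite' -> no (count: 0)
  'run' -> no (count: 0)
  'preheat' -> no (count: 0)
  'talk' -> no (count: 0)
  'rebuild' -> no (count: 0)
  'pretest' -> no (count: 0)
  'prepay' -> no (count: 0)
  'disagree' -> YES, starts with 'dis' (count: 1)
  'unhappy' -> no (count: 1)
Total with prefix 'dis': 1

1


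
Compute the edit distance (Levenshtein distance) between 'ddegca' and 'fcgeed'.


Building DP table for s1='ddegca' (len 6) and s2='fcgeed' (len 6):
       f  c  g  e  e  d
    0  1  2  3  4  5  6
  d 1  1  2  3  4  5  5
  d 2  2  2  3  4  5  5
  e 3  3  3  3  3  4  5
  g 4  4  4  3  4  4  5
  c 5  5  4  4  4  5  5
  a 6  6  5  5  5  5  6
Edit distance = dp[6][6] = 6

6


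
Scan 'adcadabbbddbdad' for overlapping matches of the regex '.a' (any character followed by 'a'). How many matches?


Pattern: .a means any character followed by 'a'.
Scanning 'adcadabbbddbdad' position-by-position:
  Pos 0: window 'ad' -> no
  Pos 1: window 'dc' -> no
  Pos 2: window 'ca' -> MATCH
  Pos 3: window 'ad' -> no
  Pos 4: window 'da' -> MATCH
  Pos 5: window 'ab' -> no
  Pos 6: window 'bb' -> no
  Pos 7: window 'bb' -> no
  Pos 8: window 'bd' -> no
  Pos 9: window 'dd' -> no
  Pos 10: window 'db' -> no
  Pos 11: window 'bd' -> no
  Pos 12: window 'da' -> MATCH
  Pos 13: window 'ad' -> no
  Pos 14: window 'd' -> no
Total matches: 3

3


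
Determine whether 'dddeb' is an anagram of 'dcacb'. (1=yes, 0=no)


Sort characters of 'dddeb': 'bddde'
Sort characters of 'dcacb': 'abccd'
Sorted forms differ -> they are NOT anagrams
Result: 0

0


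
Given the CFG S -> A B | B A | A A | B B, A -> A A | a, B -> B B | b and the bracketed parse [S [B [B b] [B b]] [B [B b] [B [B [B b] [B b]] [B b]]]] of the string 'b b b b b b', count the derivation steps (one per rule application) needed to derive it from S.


Every bracketed nonterminal node [X ...] in the tree is produced by exactly one rule application.
Reading the tree off as a leftmost derivation:
  Step 1: S  =>  B B   (applied S -> B B)
  Step 2: B B  =>  B B B   (applied B -> B B)
  Step 3: B B B  =>  b B B   (applied B -> b)
  Step 4: b B B  =>  b b B   (applied B -> b)
  Step 5: b b B  =>  b b B B   (applied B -> B B)
  Step 6: b b B B  =>  b b b B   (applied B -> b)
  Step 7: b b b B  =>  b b b B B   (applied B -> B B)
  Step 8: b b b B B  =>  b b b B B B   (applied B -> B B)
  Step 9: b b b B B B  =>  b b b b B B   (applied B -> b)
  Step 10: b b b b B B  =>  b b b b b B   (applied B -> b)
  Step 11: b b b b b B  =>  b b b b b b   (applied B -> b)
Final yield: b b b b b b
Total rewrite steps: 11

11


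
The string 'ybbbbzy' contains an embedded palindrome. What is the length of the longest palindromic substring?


Scanning 'ybbbbzy' for palindromic substrings.
Substring at positions 1-4: 'bbbb'.
Check: reverse('bbbb') = 'bbbb' -> palindrome confirmed.
Neighbouring characters ('y' / 'z') break symmetry, so it cannot extend further.
No longer palindromic substring exists; longest length = 4

4


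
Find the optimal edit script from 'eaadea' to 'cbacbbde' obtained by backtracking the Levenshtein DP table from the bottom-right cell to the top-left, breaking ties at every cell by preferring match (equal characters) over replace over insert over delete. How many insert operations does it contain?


Edit distance = 6. Backtracking from cell (6, 8) with preference match > replace > insert > delete,
then listing the resulting alignment 'eaadea' -> 'cbacbbde' left to right:
  Step 1: insert 'c' [insertion #1]
  Step 2: replace e->b
  Step 3: keep 'a'
  Step 4: insert 'c' [insertion #2]
  Step 5: insert 'b' [insertion #3]
  Step 6: replace a->b
  Step 7: keep 'd'
  Step 8: keep 'e'
  Step 9: delete 'a'
Total insertions: 3

3


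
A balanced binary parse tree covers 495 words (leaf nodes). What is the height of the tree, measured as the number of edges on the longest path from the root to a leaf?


In a balanced binary tree with n leaves the deepest leaf is ceil(log2(n)) edges below the root.
log2(495) = 8.9513
ceil(8.9513) = 9
height (edges) = 9

9


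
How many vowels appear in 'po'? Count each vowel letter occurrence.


Scanning each character of 'po':
  Position 1: 'p' -> consonant (running count: 0)
  Position 2: 'o' -> vowel (running count: 1)
Total vowels: 1

1


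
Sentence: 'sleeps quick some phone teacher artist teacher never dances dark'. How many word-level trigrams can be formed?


Word trigrams from [10] words:
  Trigram 1: (sleeps quick some)
  Trigram 2: (quick some phone)
  Trigram 3: (some phone teacher)
  Trigram 4: (phone teacher artist)
  Trigram 5: (teacher artist teacher)
  Trigram 6: (artist teacher never)
  Trigram 7: (teacher never dances)
  Trigram 8: (never dances dark)
Total word trigrams: 10 - 2 = 8

8


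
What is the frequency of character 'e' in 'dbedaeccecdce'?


Scanning 'dbedaeccecdce' for 'e':
  Position 2: 'e' -> MATCH (count: 1)
  Position 5: 'e' -> MATCH (count: 2)
  Position 8: 'e' -> MATCH (count: 3)
  Position 12: 'e' -> MATCH (count: 4)
Total occurrences of 'e': 4

4


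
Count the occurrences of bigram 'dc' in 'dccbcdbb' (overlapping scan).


Scanning 'dccbcdbb' for bigram 'dc':
  Position 0: 'dc' -> MATCH
  Position 1: 'cc' -> no
  Position 2: 'cb' -> no
  Position 3: 'bc' -> no
  Position 4: 'cd' -> no
  Position 5: 'db' -> no
  Position 6: 'bb' -> no
Total matches: 1

1


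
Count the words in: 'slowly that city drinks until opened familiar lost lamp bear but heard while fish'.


Counting words by splitting on spaces:
  Word 1: 'slowly'
  Word 2: 'that'
  Word 3: 'city'
  Word 4: 'drinks'
  Word 5: 'until'
  Word 6: 'opened'
  Word 7: 'familiar'
  Word 8: 'lost'
  Word 9: 'lamp'
  Word 10: 'bear'
  Word 11: 'but'
  Word 12: 'heard'
  Word 13: 'while'
  Word 14: 'fish'
Total words: 14

14


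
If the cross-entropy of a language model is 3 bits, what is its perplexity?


Perplexity formula: PP = 2^H
H = 3
PP = 2^3
Steps: 2^1 = 2, 2^2 = 4, 2^3 = 8
PP = 8

8


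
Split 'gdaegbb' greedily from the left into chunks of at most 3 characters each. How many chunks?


'gdaegbb' has 7 characters.
Chunking with max size 3:
  Chunk 1: 'gda' (positions 0-2)
  Chunk 2: 'egb' (positions 3-5)
  Chunk 3: 'b' (positions 6-6)
Total chunks: ceil(7 / 3) = 3

3


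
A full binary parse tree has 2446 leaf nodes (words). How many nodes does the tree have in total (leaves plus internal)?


Leaf nodes (terminals): 2446
Internal nodes = n - 1 = 2446 - 1 = 2445
Total = leaves + internal = 2446 + 2445 = 4891

4891


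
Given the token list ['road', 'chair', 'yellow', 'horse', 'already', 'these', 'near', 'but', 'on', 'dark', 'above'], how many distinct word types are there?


Listing all tokens and tracking unique types:
  Token 1: 'road' -> NEW (unique so far: 1)
  Token 2: 'chair' -> NEW (unique so far: 2)
  Token 3: 'yellow' -> NEW (unique so far: 3)
  Token 4: 'horse' -> NEW (unique so far: 4)
  Token 5: 'already' -> NEW (unique so far: 5)
  Token 6: 'these' -> NEW (unique so far: 6)
  Token 7: 'near' -> NEW (unique so far: 7)
  Token 8: 'but' -> NEW (unique so far: 8)
  Token 9: 'on' -> NEW (unique so far: 9)
  Token 10: 'dark' -> NEW (unique so far: 10)
  Token 11: 'above' -> NEW (unique so far: 11)
Unique types: ('above', 'already', 'but', 'chair', 'dark', 'horse', 'near', 'on', 'road', 'these', 'yellow')
Vocabulary size: 11

11


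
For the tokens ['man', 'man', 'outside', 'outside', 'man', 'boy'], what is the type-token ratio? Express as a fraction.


Tokens: 6
Unique types: ('boy', 'man', 'outside') = 3
TTR = 3/6
Simplify: divide both by 3 -> 1/2
TTR = 1/2

1/2


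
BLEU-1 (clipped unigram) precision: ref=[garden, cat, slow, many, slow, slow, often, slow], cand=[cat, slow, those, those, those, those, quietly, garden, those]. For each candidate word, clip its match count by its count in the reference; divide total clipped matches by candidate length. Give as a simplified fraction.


Reference word counts: {'cat': 1, 'garden': 1, 'many': 1, 'often': 1, 'slow': 4}
Checking each candidate word (with clipping):
  'cat' -> in reference (ref count 1, used 1/1) -> match (matches: 1)
  'slow' -> in reference (ref count 4, used 1/4) -> match (matches: 2)
  'those' -> not in reference -> no match (matches: 2)
  'those' -> not in reference -> no match (matches: 2)
  'those' -> not in reference -> no match (matches: 2)
  'those' -> not in reference -> no match (matches: 2)
  'quietly' -> not in reference -> no match (matches: 2)
  'garden' -> in reference (ref count 1, used 1/1) -> match (matches: 3)
  'those' -> not in reference -> no match (matches: 3)
Clipped matches: 3, Candidate length: 9
Precision = 3/9 = 1/3

1/3


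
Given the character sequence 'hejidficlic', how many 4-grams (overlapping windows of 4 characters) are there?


String 'hejidficlic' has length L = 11.
Number of overlapping n-grams = L - n + 1
Substituting: 11 - 4 + 1 = 8

8


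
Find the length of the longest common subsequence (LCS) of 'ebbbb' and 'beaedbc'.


DP table for LCS of 'ebbbb' and 'beaedbc':
       b  e  a  e  d  b  c
    0  0  0  0  0  0  0  0
  e 0  0  1  1  1  1  1  1
  b 0  1  1  1  1  1  2  2
  b 0  1  1  1  1  1  2  2
  b 0  1  1  1  1  1  2  2
  b 0  1  1  1  1  1  2  2
LCS: 'eb'
LCS length = 2

2


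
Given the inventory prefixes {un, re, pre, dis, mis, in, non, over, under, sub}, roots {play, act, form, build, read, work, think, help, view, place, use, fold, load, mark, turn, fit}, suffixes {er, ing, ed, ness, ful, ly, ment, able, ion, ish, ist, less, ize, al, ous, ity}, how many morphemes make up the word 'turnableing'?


Segmenting 'turnableing' against the inventory:
  'turn' -> root (morpheme 1)
  'able' -> suffix (morpheme 2)
  'ing' -> suffix (morpheme 3)
Total morphemes: 3

3


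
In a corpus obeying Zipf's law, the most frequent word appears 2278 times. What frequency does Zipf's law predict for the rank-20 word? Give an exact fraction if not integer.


Zipf's law: freq(rank) = f1 / rank
f1 = 2278, rank = 20
freq = 2278 / 20
GCD(2278, 20) = 2
Simplified: 1139/10

1139/10


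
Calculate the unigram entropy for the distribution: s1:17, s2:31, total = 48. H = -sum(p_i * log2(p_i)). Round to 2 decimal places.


Computing entropy H = -sum(p_i * log2(p_i)):
  s1: p = 17/48 = 0.3542, -p*log2(p) = 0.5304
  s2: p = 31/48 = 0.6458, -p*log2(p) = 0.4074
H = sum of terms = 0.9378
Rounded to 2 decimals: 0.94

0.94


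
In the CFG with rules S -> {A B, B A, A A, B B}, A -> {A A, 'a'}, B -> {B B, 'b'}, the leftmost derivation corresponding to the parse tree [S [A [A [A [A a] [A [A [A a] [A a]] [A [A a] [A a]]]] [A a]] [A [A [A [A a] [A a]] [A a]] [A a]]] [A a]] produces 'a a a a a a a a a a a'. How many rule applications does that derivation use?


Every bracketed nonterminal node [X ...] in the tree is produced by exactly one rule application.
Reading the tree off as a leftmost derivation:
  Step 1: S  =>  A A   (applied S -> A A)
  Step 2: A A  =>  A A A   (applied A -> A A)
  Step 3: A A A  =>  A A A A   (applied A -> A A)
  Step 4: A A A A  =>  A A A A A   (applied A -> A A)
  Step 5: A A A A A  =>  a A A A A   (applied A -> a)
  Step 6: a A A A A  =>  a A A A A A   (applied A -> A A)
  Step 7: a A A A A A  =>  a A A A A A A   (applied A -> A A)
  Step 8: a A A A A A A  =>  a a A A A A A   (applied A -> a)
  Step 9: a a A A A A A  =>  a a a A A A A   (applied A -> a)
  Step 10: a a a A A A A  =>  a a a A A A A A   (applied A -> A A)
  Step 11: a a a A A A A A  =>  a a a a A A A A   (applied A -> a)
  Step 12: a a a a A A A A  =>  a a a a a A A A   (applied A -> a)
  Step 13: a a a a a A A A  =>  a a a a a a A A   (applied A -> a)
  Step 14: a a a a a a A A  =>  a a a a a a A A A   (applied A -> A A)
  Step 15: a a a a a a A A A  =>  a a a a a a A A A A   (applied A -> A A)
  Step 16: a a a a a a A A A A  =>  a a a a a a A A A A A   (applied A -> A A)
  Step 17: a a a a a a A A A A A  =>  a a a a a a a A A A A   (applied A -> a)
  Step 18: a a a a a a a A A A A  =>  a a a a a a a a A A A   (applied A -> a)
  Step 19: a a a a a a a a A A A  =>  a a a a a a a a a A A   (applied A -> a)
  Step 20: a a a a a a a a a A A  =>  a a a a a a a a a a A   (applied A -> a)
  Step 21: a a a a a a a a a a A  =>  a a a a a a a a a a a   (applied A -> a)
Final yield: a a a a a a a a a a a
Total rewrite steps: 21

21


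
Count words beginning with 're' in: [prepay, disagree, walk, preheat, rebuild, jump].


Checking each word for prefix 're':
  'prepay' -> no (count: 0)
  'disagree' -> no (count: 0)
  'walk' -> no (count: 0)
  'preheat' -> no (count: 0)
  'rebuild' -> YES, starts with 're' (count: 1)
  'jump' -> no (count: 1)
Total with prefix 're': 1

1


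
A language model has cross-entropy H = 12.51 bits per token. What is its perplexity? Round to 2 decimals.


Perplexity formula: PP = 2^H
H = 12.51
PP = 2^12.51
Decompose: 2^12.51 = 2^12 * 2^0.51
2^12 = 4096, 2^0.51 ~ 1.4240502
PP ~ 4096 * 1.4240502 = 5832.9096192
Rounded to 2 decimals: 5832.91

5832.91


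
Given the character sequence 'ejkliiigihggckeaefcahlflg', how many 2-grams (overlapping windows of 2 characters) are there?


String 'ejkliiigihggckeaefcahlflg' has length L = 25.
Number of overlapping n-grams = L - n + 1
Substituting: 25 - 2 + 1 = 24

24


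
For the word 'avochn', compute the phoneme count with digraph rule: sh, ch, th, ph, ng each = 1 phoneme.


Parsing 'avochn' greedily, digraphs first:
  'a' -> vowel phoneme (phonemes so far: 1)
  'v' -> consonant phoneme (phonemes so far: 2)
  'o' -> vowel phoneme (phonemes so far: 3)
  'ch' -> digraph (1 consonant phoneme) (phonemes so far: 4)
  'n' -> consonant phoneme (phonemes so far: 5)
Total phonemes: 5

5


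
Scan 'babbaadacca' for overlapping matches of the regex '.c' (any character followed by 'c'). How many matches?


Pattern: .c means any character followed by 'c'.
Scanning 'babbaadacca' position-by-position:
  Pos 0: window 'ba' -> no
  Pos 1: window 'ab' -> no
  Pos 2: window 'bb' -> no
  Pos 3: window 'ba' -> no
  Pos 4: window 'aa' -> no
  Pos 5: window 'ad' -> no
  Pos 6: window 'da' -> no
  Pos 7: window 'ac' -> MATCH
  Pos 8: window 'cc' -> MATCH
  Pos 9: window 'ca' -> no
  Pos 10: window 'a' -> no
Total matches: 2

2


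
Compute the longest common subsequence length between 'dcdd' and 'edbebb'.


DP table for LCS of 'dcdd' and 'edbebb':
       e  d  b  e  b  b
    0  0  0  0  0  0  0
  d 0  0  1  1  1  1  1
  c 0  0  1  1  1  1  1
  d 0  0  1  1  1  1  1
  d 0  0  1  1  1  1  1
LCS: 'd'
LCS length = 1

1


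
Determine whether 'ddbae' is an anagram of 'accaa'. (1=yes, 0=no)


Sort characters of 'ddbae': 'abdde'
Sort characters of 'accaa': 'aaacc'
Sorted forms differ -> they are NOT anagrams
Result: 0

0


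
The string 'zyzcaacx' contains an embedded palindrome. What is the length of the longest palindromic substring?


Scanning 'zyzcaacx' for palindromic substrings.
Substring at positions 3-6: 'caac'.
Check: reverse('caac') = 'caac' -> palindrome confirmed.
Neighbouring characters ('z' / 'x') break symmetry, so it cannot extend further.
No longer palindromic substring exists; longest length = 4

4


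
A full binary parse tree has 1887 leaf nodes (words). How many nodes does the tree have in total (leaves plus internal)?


Leaf nodes (terminals): 1887
Internal nodes = n - 1 = 1887 - 1 = 1886
Total = leaves + internal = 1887 + 1886 = 3773

3773


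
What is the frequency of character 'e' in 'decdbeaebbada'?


Scanning 'decdbeaebbada' for 'e':
  Position 1: 'e' -> MATCH (count: 1)
  Position 5: 'e' -> MATCH (count: 2)
  Position 7: 'e' -> MATCH (count: 3)
Total occurrences of 'e': 3

3


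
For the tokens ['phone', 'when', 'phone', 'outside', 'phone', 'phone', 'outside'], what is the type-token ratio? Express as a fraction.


Tokens: 7
Unique types: ('outside', 'phone', 'when') = 3
TTR = 3/7
Already in lowest terms.

3/7


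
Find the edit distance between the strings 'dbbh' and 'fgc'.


Building DP table for s1='dbbh' (len 4) and s2='fgc' (len 3):
       f  g  c
    0  1  2  3
  d 1  1  2  3
  b 2  2  2  3
  b 3  3  3  3
  h 4  4  4  4
Edit distance = dp[4][3] = 4

4


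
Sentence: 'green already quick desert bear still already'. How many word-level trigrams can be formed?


Word trigrams from [7] words:
  Trigram 1: (green already quick)
  Trigram 2: (already quick desert)
  Trigram 3: (quick desert bear)
  Trigram 4: (desert bear still)
  Trigram 5: (bear still already)
Total word trigrams: 7 - 2 = 5

5


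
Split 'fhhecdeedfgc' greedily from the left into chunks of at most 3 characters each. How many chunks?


'fhhecdeedfgc' has 12 characters.
Chunking with max size 3:
  Chunk 1: 'fhh' (positions 0-2)
  Chunk 2: 'ecd' (positions 3-5)
  Chunk 3: 'eed' (positions 6-8)
  Chunk 4: 'fgc' (positions 9-11)
Total chunks: ceil(12 / 3) = 4

4


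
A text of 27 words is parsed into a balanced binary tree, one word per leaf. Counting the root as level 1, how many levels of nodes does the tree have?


In a balanced binary tree with n leaves the deepest leaf is ceil(log2(n)) edges below the root,
so counting node levels inclusive of root and leaves gives ceil(log2(n)) + 1 levels.
log2(27) = 4.7549
ceil(4.7549) = 5
levels = 5 + 1 = 6

6


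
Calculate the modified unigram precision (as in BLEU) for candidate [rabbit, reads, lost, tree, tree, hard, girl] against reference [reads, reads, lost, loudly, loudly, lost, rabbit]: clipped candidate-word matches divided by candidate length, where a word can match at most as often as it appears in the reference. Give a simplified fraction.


Reference word counts: {'lost': 2, 'loudly': 2, 'rabbit': 1, 'reads': 2}
Checking each candidate word (with clipping):
  'rabbit' -> in reference (ref count 1, used 1/1) -> match (matches: 1)
  'reads' -> in reference (ref count 2, used 1/2) -> match (matches: 2)
  'lost' -> in reference (ref count 2, used 1/2) -> match (matches: 3)
  'tree' -> not in reference -> no match (matches: 3)
  'tree' -> not in reference -> no match (matches: 3)
  'hard' -> not in reference -> no match (matches: 3)
  'girl' -> not in reference -> no match (matches: 3)
Clipped matches: 3, Candidate length: 7
Precision = 3/7

3/7


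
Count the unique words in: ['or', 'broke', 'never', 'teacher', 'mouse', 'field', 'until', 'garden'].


Listing all tokens and tracking unique types:
  Token 1: 'or' -> NEW (unique so far: 1)
  Token 2: 'broke' -> NEW (unique so far: 2)
  Token 3: 'never' -> NEW (unique so far: 3)
  Token 4: 'teacher' -> NEW (unique so far: 4)
  Token 5: 'mouse' -> NEW (unique so far: 5)
  Token 6: 'field' -> NEW (unique so far: 6)
  Token 7: 'until' -> NEW (unique so far: 7)
  Token 8: 'garden' -> NEW (unique so far: 8)
Unique types: ('broke', 'field', 'garden', 'mouse', 'never', 'or', 'teacher', 'until')
Vocabulary size: 8

8


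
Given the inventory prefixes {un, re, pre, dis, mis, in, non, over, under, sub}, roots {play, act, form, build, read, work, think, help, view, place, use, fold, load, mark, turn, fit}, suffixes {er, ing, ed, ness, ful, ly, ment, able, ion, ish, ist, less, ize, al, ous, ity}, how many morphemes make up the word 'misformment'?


Segmenting 'misformment' against the inventory:
  'mis' -> prefix (morpheme 1)
  'form' -> root (morpheme 2)
  'ment' -> suffix (morpheme 3)
Total morphemes: 3

3


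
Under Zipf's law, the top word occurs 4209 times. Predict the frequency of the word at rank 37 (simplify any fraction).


Zipf's law: freq(rank) = f1 / rank
f1 = 4209, rank = 37
freq = 4209 / 37
GCD(4209, 37) = 1
Simplified: 4209/37

4209/37


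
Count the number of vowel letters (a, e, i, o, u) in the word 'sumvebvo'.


Scanning each character of 'sumvebvo':
  Position 1: 's' -> consonant (running count: 0)
  Position 2: 'u' -> vowel (running count: 1)
  Position 3: 'm' -> consonant (running count: 1)
  Position 4: 'v' -> consonant (running count: 1)
  Position 5: 'e' -> vowel (running count: 2)
  Position 6: 'b' -> consonant (running count: 2)
  Position 7: 'v' -> consonant (running count: 2)
  Position 8: 'o' -> vowel (running count: 3)
Total vowels: 3

3


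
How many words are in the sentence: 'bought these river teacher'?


Counting words by splitting on spaces:
  Word 1: 'bought'
  Word 2: 'these'
  Word 3: 'river'
  Word 4: 'teacher'
Total words: 4

4


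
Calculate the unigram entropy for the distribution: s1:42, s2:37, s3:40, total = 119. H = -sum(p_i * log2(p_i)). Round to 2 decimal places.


Computing entropy H = -sum(p_i * log2(p_i)):
  s1: p = 42/119 = 0.3529, -p*log2(p) = 0.5303
  s2: p = 37/119 = 0.3109, -p*log2(p) = 0.5240
  s3: p = 40/119 = 0.3361, -p*log2(p) = 0.5287
H = sum of terms = 1.5830
Rounded to 2 decimals: 1.58

1.58
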